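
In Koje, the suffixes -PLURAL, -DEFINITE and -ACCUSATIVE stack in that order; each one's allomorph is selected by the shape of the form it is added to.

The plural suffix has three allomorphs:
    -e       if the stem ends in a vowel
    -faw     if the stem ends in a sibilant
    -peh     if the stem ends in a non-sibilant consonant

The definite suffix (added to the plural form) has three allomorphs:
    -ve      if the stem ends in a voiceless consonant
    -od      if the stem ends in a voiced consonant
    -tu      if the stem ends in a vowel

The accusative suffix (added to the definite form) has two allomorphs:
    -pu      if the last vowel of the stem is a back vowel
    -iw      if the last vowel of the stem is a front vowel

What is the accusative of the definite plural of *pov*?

povpehveiw

The final sound of *pov* is /v/, which is a non-sibilant consonant, so the plural suffix is -peh, giving *povpeh*.
Since the final sound of the plural form *povpeh* is /h/ (a voiceless consonant), it takes -ve, giving *povpehve*.
The definite form *povpehve* — last vowel /e/ (a front vowel) → -iw → *povpehveiw*.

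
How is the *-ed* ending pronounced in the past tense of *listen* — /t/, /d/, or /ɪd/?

/d/

The stem *listen* ends in a voiced sound other than /d/.
The -ed suffix is realized as /ɪd/ after /t, d/; as /t/ after other voiceless consonants; and as /d/ after other voiced sounds.
So -ed on *listen* is pronounced /d/.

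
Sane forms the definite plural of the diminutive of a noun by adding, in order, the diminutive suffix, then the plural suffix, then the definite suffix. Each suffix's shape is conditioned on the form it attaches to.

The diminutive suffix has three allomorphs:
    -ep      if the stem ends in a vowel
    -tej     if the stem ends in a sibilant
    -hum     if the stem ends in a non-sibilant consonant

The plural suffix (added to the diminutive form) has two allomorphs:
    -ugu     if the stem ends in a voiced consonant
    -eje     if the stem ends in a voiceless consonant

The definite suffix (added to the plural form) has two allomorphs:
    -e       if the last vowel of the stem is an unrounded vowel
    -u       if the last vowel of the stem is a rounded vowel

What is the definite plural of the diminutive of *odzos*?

Since the final sound of *odzos* is /s/ (a sibilant), it takes -tej, giving *odzostej*.
The diminutive form *odzostej* — final consonant /j/ (voiced) → -ugu → *odzostejugu*.
Since the last vowel of the plural form *odzostejugu* is /u/ (a rounded vowel), it takes -u, giving *odzostejuguu*.

odzostejuguu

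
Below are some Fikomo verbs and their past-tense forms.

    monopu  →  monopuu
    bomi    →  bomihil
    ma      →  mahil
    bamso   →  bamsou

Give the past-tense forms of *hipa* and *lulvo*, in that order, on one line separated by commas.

The suffix is conditioned by the last vowel: -u when the last vowel of the stem is a rounded vowel (*monopu*, *bamso*); -hil when the last vowel of the stem is an unrounded vowel (*bomi*, *ma*).
*hipa*: last vowel = /a/, an unrounded vowel → -hil → *hipahil*.
Since the last vowel of *lulvo* is /o/ (a rounded vowel), it takes -u, giving *lulvou*.

hipahil, lulvou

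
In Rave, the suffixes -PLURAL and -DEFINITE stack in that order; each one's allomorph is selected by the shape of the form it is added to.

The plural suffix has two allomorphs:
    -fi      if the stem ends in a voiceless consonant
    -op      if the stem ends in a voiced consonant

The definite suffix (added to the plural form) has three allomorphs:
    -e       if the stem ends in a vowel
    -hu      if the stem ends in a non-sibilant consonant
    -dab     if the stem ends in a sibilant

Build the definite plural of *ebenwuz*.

ebenwuzophu

The final consonant of *ebenwuz* is /z/, which is voiced, so the plural suffix is -op, giving *ebenwuzop*.
The final sound of the plural form *ebenwuzop* is /p/, which is a non-sibilant consonant, so the definite suffix is -hu, giving *ebenwuzophu*.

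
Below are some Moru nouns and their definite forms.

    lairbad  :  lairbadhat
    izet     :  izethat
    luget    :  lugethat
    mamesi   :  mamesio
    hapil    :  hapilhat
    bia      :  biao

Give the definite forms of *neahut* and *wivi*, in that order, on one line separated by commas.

Looking at the final sound of each stem: -hat when the stem ends in a consonant (*lairbad*, *izet*, *luget*, *hapil*); -o when the stem ends in a vowel (*mamesi*, *bia*).
*neahut* — final sound /t/ (a consonant) → -hat → *neahuthat*.
*wivi*: final sound = /i/, a vowel → -o → *wivio*.

neahuthat, wivio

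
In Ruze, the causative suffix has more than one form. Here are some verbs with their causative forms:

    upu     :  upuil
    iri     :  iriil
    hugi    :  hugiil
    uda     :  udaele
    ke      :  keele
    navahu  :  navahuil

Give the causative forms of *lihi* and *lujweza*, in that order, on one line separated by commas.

Looking at the last vowel of each stem: -il when the last vowel of the stem is a high vowel (*upu*, *iri*, *hugi*, *navahu*); -ele when the last vowel of the stem is a non-high vowel (*uda*, *ke*).
Since the last vowel of *lihi* is /i/ (a high vowel), it takes -il, giving *lihiil*.
The last vowel of *lujweza* is /a/, which is a non-high vowel, so the suffix is -ele, giving *lujwezaele*.

lihiil, lujwezaele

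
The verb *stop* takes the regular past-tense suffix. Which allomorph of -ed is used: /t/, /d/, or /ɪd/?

/t/

The stem *stop* ends in a voiceless consonant other than /t/.
The -ed suffix is realized as /ɪd/ after /t, d/; as /t/ after other voiceless consonants; and as /d/ after other voiced sounds.
So -ed on *stop* is pronounced /t/.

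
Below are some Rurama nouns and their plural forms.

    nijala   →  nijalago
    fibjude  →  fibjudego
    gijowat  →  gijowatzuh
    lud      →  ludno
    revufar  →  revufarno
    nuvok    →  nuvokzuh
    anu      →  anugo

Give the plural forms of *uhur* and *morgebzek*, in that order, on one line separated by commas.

uhurno, morgebzekzuh

The alternation tracks the final sound of the stem — -zuh when the stem ends in a voiceless consonant (*gijowat*, *nuvok*); -no when the stem ends in a voiced consonant (*lud*, *revufar*); -go when the stem ends in a vowel (*nijala*, *fibjude*, *anu*).
*uhur* — final sound /r/ (a voiced consonant) → -no → *uhurno*.
*morgebzek*: final sound = /k/, a voiceless consonant → -zuh → *morgebzekzuh*.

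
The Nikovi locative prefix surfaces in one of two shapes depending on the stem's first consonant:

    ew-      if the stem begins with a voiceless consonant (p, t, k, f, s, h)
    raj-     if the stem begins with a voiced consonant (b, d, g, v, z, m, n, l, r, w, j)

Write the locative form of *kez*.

Since the first consonant of *kez* is /k/ (voiceless), it takes ew-, giving *ewkez*.

ewkez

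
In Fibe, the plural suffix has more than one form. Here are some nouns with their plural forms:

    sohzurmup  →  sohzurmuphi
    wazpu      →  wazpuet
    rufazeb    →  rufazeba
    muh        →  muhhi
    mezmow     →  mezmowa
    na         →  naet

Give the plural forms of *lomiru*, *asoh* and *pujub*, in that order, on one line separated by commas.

lomiruet, asohhi, pujuba

The alternation tracks the final sound of the stem — -hi when the stem ends in a voiceless consonant (*sohzurmup*, *muh*); -a when the stem ends in a voiced consonant (*rufazeb*, *mezmow*); -et when the stem ends in a vowel (*wazpu*, *na*).
Since the final sound of *lomiru* is /u/ (a vowel), it takes -et, giving *lomiruet*.
*asoh*: final sound = /h/, a voiceless consonant → -hi → *asohhi*.
The final sound of *pujub* is /b/, which is a voiced consonant, so the suffix is -a, giving *pujuba*.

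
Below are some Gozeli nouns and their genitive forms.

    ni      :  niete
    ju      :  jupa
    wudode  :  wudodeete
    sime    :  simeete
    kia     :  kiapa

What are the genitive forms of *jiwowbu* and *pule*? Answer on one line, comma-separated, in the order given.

Looking at the last vowel of each stem: -ete when the last vowel of the stem is a front vowel (*ni*, *wudode*, *sime*); -pa when the last vowel of the stem is a back vowel (*ju*, *kia*).
The last vowel of *jiwowbu* is /u/, which is a back vowel, so the suffix is -pa, giving *jiwowbupa*.
*pule* — last vowel /e/ (a front vowel) → -ete → *puleete*.

jiwowbupa, puleete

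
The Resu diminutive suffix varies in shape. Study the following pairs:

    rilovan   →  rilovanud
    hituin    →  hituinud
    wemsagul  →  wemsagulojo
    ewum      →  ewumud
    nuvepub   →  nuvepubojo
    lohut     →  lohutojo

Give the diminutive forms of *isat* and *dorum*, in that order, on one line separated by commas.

The suffix is conditioned by the final consonant: -ud when the stem ends in a nasal (*rilovan*, *hituin*, *ewum*); -ojo when the stem ends in a non-nasal consonant (*wemsagul*, *nuvepub*, *lohut*).
Since the final consonant of *isat* is /t/ (non-nasal), it takes -ojo, giving *isatojo*.
Since the final consonant of *dorum* is /m/ (a nasal), it takes -ud, giving *dorumud*.

isatojo, dorumud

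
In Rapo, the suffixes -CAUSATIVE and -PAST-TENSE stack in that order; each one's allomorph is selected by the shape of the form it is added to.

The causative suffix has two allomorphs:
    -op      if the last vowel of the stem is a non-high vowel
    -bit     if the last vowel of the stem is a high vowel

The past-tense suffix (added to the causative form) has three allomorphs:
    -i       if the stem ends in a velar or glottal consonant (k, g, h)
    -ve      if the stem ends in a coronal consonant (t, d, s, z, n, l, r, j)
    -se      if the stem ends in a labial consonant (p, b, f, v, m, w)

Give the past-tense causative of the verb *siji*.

sijibitve

*siji*: last vowel = /i/, a high vowel → -bit → *sijibit*.
Since the final consonant of the causative form *sijibit* is /t/ (coronal), it takes -ve, giving *sijibitve*.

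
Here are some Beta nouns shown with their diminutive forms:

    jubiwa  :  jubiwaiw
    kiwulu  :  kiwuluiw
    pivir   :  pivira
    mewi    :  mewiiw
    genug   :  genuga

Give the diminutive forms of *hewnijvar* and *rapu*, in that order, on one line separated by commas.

The suffix is conditioned by the final sound: -a when the stem ends in a consonant (*pivir*, *genug*); -iw when the stem ends in a vowel (*jubiwa*, *kiwulu*, *mewi*).
*hewnijvar*: final sound = /r/, a consonant → -a → *hewnijvara*.
*rapu* — final sound /u/ (a vowel) → -iw → *rapuiw*.

hewnijvara, rapuiw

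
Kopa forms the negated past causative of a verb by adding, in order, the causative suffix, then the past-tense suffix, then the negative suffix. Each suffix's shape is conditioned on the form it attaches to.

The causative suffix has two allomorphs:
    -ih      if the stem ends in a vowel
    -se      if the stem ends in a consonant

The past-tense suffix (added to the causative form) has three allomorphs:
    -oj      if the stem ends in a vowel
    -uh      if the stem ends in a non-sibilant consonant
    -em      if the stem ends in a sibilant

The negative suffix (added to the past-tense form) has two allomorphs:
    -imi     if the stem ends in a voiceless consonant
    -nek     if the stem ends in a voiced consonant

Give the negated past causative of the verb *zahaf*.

The final sound of *zahaf* is /f/, which is a consonant, so the causative suffix is -se, giving *zahafse*.
The causative form *zahafse* — final sound /e/ (a vowel) → -oj → *zahafseoj*.
The past-tense form *zahafseoj* — final consonant /j/ (voiced) → -nek → *zahafseojnek*.

zahafseojnek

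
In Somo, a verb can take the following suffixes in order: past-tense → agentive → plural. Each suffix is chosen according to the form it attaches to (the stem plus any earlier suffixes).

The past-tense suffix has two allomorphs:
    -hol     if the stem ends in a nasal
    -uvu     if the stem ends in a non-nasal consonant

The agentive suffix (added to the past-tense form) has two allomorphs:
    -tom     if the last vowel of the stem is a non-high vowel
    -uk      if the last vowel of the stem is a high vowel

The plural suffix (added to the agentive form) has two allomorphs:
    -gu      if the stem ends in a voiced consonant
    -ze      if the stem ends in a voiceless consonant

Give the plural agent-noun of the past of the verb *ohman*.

*ohman*: final consonant = /n/, a nasal → -hol → *ohmanhol*.
Since the last vowel of the past-tense form *ohmanhol* is /o/ (a non-high vowel), it takes -tom, giving *ohmanholtom*.
The agentive form *ohmanholtom*: final consonant = /m/, voiced → -gu → *ohmanholtomgu*.

ohmanholtomgu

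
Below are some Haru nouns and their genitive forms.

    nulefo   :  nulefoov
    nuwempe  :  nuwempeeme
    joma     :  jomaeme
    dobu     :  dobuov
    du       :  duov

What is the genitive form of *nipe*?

nipeeme

The alternation tracks the last vowel of the stem — -ov when the last vowel of the stem is a rounded vowel (*nulefo*, *dobu*, *du*); -eme when the last vowel of the stem is an unrounded vowel (*nuwempe*, *joma*).
Since the last vowel of *nipe* is /e/ (an unrounded vowel), it takes -eme, giving *nipeeme*.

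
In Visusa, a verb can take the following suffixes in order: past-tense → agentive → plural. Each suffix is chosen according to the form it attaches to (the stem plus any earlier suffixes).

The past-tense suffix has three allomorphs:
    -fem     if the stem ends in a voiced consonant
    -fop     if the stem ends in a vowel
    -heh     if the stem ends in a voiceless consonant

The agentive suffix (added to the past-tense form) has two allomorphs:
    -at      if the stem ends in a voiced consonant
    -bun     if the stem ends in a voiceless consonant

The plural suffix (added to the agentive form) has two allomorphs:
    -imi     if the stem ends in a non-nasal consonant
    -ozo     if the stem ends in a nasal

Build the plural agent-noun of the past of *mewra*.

mewrafopbunozo

Since the final sound of *mewra* is /a/ (a vowel), it takes -fop, giving *mewrafop*.
The final consonant of the past-tense form *mewrafop* is /p/, which is voiceless, so the agentive suffix is -bun, giving *mewrafopbun*.
The agentive form *mewrafopbun* — final consonant /n/ (a nasal) → -ozo → *mewrafopbunozo*.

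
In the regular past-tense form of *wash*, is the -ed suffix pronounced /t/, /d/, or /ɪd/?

The stem *wash* ends in a voiceless consonant other than /t/.
The -ed suffix is realized as /ɪd/ after /t, d/; as /t/ after other voiceless consonants; and as /d/ after other voiced sounds.
So -ed on *wash* is pronounced /t/.

/t/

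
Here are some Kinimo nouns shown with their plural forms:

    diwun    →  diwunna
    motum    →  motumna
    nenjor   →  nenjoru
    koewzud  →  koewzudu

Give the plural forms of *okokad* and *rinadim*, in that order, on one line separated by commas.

okokadu, rinadimna

The alternation tracks the final consonant of the stem — -na when the stem ends in a nasal (*diwun*, *motum*); -u when the stem ends in a non-nasal consonant (*nenjor*, *koewzud*).
*okokad* — final consonant /d/ (non-nasal) → -u → *okokadu*.
The final consonant of *rinadim* is /m/, which is a nasal, so the suffix is -na, giving *rinadimna*.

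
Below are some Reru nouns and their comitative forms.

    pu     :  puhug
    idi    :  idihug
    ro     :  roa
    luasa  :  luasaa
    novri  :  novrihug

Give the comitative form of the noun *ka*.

Looking at the last vowel of each stem: -hug when the last vowel of the stem is a high vowel (*pu*, *idi*, *novri*); -a when the last vowel of the stem is a non-high vowel (*ro*, *luasa*).
The last vowel of *ka* is /a/, which is a non-high vowel, so the suffix is -a, giving *kaa*.

kaa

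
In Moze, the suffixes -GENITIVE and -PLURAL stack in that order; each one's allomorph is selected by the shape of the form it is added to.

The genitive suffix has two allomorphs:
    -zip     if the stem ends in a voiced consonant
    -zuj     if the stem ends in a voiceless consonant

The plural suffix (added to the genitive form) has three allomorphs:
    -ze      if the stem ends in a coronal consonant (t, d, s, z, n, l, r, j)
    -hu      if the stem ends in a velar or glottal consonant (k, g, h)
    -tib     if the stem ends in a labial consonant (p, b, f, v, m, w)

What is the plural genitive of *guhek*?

*guhek* — final consonant /k/ (voiceless) → -zuj → *guhekzuj*.
The final consonant of the genitive form *guhekzuj* is /j/, which is coronal, so the plural suffix is -ze, giving *guhekzujze*.

guhekzujze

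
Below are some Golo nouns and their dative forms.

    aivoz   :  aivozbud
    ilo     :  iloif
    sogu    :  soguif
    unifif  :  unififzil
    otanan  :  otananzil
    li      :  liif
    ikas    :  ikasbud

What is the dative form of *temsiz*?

temsizbud

The alternation tracks the final sound of the stem — -bud when the stem ends in a sibilant (*aivoz*, *ikas*); -zil when the stem ends in a non-sibilant consonant (*unifif*, *otanan*); -if when the stem ends in a vowel (*ilo*, *sogu*, *li*).
Since the final sound of *temsiz* is /z/ (a sibilant), it takes -bud, giving *temsizbud*.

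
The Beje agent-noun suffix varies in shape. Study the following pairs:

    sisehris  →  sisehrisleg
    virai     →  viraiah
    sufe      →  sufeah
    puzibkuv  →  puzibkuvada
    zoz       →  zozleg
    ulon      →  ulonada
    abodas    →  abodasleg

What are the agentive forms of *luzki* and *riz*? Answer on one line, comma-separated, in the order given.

The pattern is sibilance of the final sound: -leg when the stem ends in a sibilant (*sisehris*, *zoz*, *abodas*); -ada when the stem ends in a non-sibilant consonant (*puzibkuv*, *ulon*); -ah when the stem ends in a vowel (*virai*, *sufe*).
*luzki*: final sound = /i/, a vowel → -ah → *luzkiah*.
*riz*: final sound = /z/, a sibilant → -leg → *rizleg*.

luzkiah, rizleg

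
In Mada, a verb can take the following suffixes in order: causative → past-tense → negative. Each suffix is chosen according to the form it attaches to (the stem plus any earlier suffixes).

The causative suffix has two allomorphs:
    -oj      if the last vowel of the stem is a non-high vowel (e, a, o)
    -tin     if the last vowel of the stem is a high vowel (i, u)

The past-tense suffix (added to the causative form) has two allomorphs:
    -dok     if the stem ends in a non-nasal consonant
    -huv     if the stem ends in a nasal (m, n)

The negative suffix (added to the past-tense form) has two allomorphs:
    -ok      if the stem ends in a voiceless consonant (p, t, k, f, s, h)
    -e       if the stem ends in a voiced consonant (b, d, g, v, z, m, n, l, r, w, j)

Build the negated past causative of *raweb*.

rawebojdokok

*raweb* — last vowel /e/ (a non-high vowel) → -oj → *raweboj*.
The causative form *raweboj*: final consonant = /j/, non-nasal → -dok → *rawebojdok*.
The final consonant of the past-tense form *rawebojdok* is /k/, which is voiceless, so the negative suffix is -ok, giving *rawebojdokok*.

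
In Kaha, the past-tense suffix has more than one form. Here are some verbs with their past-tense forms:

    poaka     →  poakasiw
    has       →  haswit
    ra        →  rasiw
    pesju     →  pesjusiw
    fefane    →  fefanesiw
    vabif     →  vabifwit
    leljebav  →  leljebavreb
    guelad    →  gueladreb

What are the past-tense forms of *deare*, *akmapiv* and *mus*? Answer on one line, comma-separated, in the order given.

dearesiw, akmapivreb, muswit

The alternation tracks the final sound of the stem — -wit when the stem ends in a voiceless consonant (*has*, *vabif*); -reb when the stem ends in a voiced consonant (*leljebav*, *guelad*); -siw when the stem ends in a vowel (*poaka*, *ra*, *pesju*, *fefane*).
Since the final sound of *deare* is /e/ (a vowel), it takes -siw, giving *dearesiw*.
*akmapiv* — final sound /v/ (a voiced consonant) → -reb → *akmapivreb*.
*mus* — final sound /s/ (a voiceless consonant) → -wit → *muswit*.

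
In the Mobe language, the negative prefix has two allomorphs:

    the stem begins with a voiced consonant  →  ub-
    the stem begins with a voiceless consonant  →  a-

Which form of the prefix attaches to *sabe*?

*sabe*: first consonant = /s/, voiceless → a-.

a-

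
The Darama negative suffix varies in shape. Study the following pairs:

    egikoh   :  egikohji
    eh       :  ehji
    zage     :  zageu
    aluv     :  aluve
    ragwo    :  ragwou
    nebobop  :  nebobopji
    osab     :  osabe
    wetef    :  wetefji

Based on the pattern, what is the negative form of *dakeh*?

dakehji

Looking at the final sound of each stem: -ji when the stem ends in a voiceless consonant (*egikoh*, *eh*, *nebobop*, *wetef*); -e when the stem ends in a voiced consonant (*aluv*, *osab*); -u when the stem ends in a vowel (*zage*, *ragwo*).
*dakeh* — final sound /h/ (a voiceless consonant) → -ji → *dakehji*.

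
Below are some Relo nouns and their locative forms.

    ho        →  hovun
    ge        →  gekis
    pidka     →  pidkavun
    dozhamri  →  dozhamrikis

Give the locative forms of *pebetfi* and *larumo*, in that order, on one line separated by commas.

The suffix is conditioned by the last vowel: -kis when the last vowel of the stem is a front vowel (*ge*, *dozhamri*); -vun when the last vowel of the stem is a back vowel (*ho*, *pidka*).
Since the last vowel of *pebetfi* is /i/ (a front vowel), it takes -kis, giving *pebetfikis*.
Since the last vowel of *larumo* is /o/ (a back vowel), it takes -vun, giving *larumovun*.

pebetfikis, larumovun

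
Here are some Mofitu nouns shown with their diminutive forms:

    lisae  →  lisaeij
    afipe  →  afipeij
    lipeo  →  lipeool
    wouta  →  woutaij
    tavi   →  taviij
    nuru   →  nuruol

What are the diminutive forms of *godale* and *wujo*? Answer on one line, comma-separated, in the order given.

godaleij, wujool

The pattern is rounding harmony: -ol when the last vowel of the stem is a rounded vowel (*lipeo*, *nuru*); -ij when the last vowel of the stem is an unrounded vowel (*lisae*, *afipe*, *wouta*, *tavi*).
*godale*: last vowel = /e/, an unrounded vowel → -ij → *godaleij*.
*wujo*: last vowel = /o/, a rounded vowel → -ol → *wujool*.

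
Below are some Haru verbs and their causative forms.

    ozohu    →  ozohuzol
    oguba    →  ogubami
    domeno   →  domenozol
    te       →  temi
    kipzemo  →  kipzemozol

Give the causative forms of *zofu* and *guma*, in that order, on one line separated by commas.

The alternation tracks the last vowel of the stem — -zol when the last vowel of the stem is a rounded vowel (*ozohu*, *domeno*, *kipzemo*); -mi when the last vowel of the stem is an unrounded vowel (*oguba*, *te*).
The last vowel of *zofu* is /u/, which is a rounded vowel, so the suffix is -zol, giving *zofuzol*.
*guma*: last vowel = /a/, an unrounded vowel → -mi → *gumami*.

zofuzol, gumami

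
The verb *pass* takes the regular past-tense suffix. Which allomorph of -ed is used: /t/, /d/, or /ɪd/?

/t/

The stem *pass* ends in a voiceless consonant other than /t/.
The -ed suffix is realized as /ɪd/ after /t, d/; as /t/ after other voiceless consonants; and as /d/ after other voiced sounds.
So -ed on *pass* is pronounced /t/.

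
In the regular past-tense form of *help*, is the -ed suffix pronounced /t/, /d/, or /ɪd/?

/t/

The stem *help* ends in a voiceless consonant other than /t/.
The -ed suffix is realized as /ɪd/ after /t, d/; as /t/ after other voiceless consonants; and as /d/ after other voiced sounds.
So -ed on *help* is pronounced /t/.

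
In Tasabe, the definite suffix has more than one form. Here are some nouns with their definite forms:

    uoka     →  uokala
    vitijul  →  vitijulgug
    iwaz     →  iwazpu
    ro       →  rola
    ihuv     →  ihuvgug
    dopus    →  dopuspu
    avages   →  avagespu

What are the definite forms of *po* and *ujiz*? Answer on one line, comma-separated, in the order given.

The alternation tracks the final sound of the stem — -pu when the stem ends in a sibilant (*iwaz*, *dopus*, *avages*); -gug when the stem ends in a non-sibilant consonant (*vitijul*, *ihuv*); -la when the stem ends in a vowel (*uoka*, *ro*).
*po*: final sound = /o/, a vowel → -la → *pola*.
*ujiz* — final sound /z/ (a sibilant) → -pu → *ujizpu*.

pola, ujizpu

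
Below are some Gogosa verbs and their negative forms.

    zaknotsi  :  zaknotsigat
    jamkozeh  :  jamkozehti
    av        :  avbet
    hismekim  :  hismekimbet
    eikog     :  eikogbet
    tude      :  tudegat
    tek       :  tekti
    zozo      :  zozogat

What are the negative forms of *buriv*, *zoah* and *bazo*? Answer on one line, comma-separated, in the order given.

The suffix is conditioned by the final sound: -ti when the stem ends in a voiceless consonant (*jamkozeh*, *tek*); -bet when the stem ends in a voiced consonant (*av*, *hismekim*, *eikog*); -gat when the stem ends in a vowel (*zaknotsi*, *tude*, *zozo*).
*buriv* — final sound /v/ (a voiced consonant) → -bet → *burivbet*.
*zoah* — final sound /h/ (a voiceless consonant) → -ti → *zoahti*.
Since the final sound of *bazo* is /o/ (a vowel), it takes -gat, giving *bazogat*.

burivbet, zoahti, bazogat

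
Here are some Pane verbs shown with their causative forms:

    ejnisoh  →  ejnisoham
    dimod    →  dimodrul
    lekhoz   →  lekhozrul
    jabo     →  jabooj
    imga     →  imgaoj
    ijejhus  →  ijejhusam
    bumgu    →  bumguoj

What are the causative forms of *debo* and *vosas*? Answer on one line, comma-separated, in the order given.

debooj, vosasam

The pattern is voicing of the final sound: -am when the stem ends in a voiceless consonant (*ejnisoh*, *ijejhus*); -rul when the stem ends in a voiced consonant (*dimod*, *lekhoz*); -oj when the stem ends in a vowel (*jabo*, *imga*, *bumgu*).
*debo*: final sound = /o/, a vowel → -oj → *debooj*.
*vosas* — final sound /s/ (a voiceless consonant) → -am → *vosasam*.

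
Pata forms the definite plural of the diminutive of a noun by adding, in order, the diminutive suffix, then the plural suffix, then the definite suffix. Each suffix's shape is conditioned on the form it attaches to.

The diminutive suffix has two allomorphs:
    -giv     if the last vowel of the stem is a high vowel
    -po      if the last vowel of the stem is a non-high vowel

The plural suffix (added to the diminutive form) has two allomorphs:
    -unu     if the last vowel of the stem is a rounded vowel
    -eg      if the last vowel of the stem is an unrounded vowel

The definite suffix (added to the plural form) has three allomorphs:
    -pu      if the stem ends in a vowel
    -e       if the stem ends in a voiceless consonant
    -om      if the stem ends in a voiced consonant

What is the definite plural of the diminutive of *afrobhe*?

afrobhepounupu

*afrobhe*: last vowel = /e/, a non-high vowel → -po → *afrobhepo*.
The diminutive form *afrobhepo*: last vowel = /o/, a rounded vowel → -unu → *afrobhepounu*.
The plural form *afrobhepounu* — final sound /u/ (a vowel) → -pu → *afrobhepounupu*.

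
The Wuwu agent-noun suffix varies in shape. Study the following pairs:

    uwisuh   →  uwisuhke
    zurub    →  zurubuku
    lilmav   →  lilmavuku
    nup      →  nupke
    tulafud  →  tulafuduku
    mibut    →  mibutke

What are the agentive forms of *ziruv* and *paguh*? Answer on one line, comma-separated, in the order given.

The suffix is conditioned by the final consonant: -ke when the stem ends in a voiceless consonant (*uwisuh*, *nup*, *mibut*); -uku when the stem ends in a voiced consonant (*zurub*, *lilmav*, *tulafud*).
*ziruv* — final consonant /v/ (voiced) → -uku → *ziruvuku*.
The final consonant of *paguh* is /h/, which is voiceless, so the suffix is -ke, giving *paguhke*.

ziruvuku, paguhke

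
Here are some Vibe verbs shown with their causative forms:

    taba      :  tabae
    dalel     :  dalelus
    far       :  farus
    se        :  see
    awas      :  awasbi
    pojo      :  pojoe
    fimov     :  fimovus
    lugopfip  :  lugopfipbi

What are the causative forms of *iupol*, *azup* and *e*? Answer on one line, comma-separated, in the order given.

Looking at the final sound of each stem: -bi when the stem ends in a voiceless consonant (*awas*, *lugopfip*); -us when the stem ends in a voiced consonant (*dalel*, *far*, *fimov*); -e when the stem ends in a vowel (*taba*, *se*, *pojo*).
*iupol* — final sound /l/ (a voiced consonant) → -us → *iupolus*.
Since the final sound of *azup* is /p/ (a voiceless consonant), it takes -bi, giving *azupbi*.
*e*: final sound = /e/, a vowel → -e → *ee*.

iupolus, azupbi, ee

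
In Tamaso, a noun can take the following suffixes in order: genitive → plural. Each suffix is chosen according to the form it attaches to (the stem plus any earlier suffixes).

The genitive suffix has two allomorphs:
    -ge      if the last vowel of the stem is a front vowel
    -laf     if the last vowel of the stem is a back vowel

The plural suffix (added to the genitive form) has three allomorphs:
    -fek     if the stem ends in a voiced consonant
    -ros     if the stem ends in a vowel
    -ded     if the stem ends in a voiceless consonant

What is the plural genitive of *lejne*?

Since the last vowel of *lejne* is /e/ (a front vowel), it takes -ge, giving *lejnege*.
The genitive form *lejnege*: final sound = /e/, a vowel → -ros → *lejnegeros*.

lejnegeros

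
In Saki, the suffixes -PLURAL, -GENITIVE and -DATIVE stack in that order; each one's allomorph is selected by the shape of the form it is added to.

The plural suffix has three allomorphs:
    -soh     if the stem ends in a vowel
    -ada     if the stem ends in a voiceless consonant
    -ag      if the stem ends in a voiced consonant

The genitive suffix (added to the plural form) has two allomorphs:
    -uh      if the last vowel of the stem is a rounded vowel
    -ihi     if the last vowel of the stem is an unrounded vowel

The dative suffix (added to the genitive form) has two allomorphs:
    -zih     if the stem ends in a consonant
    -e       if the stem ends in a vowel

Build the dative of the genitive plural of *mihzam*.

*mihzam*: final sound = /m/, a voiced consonant → -ag → *mihzamag*.
The last vowel of the plural form *mihzamag* is /a/, which is an unrounded vowel, so the genitive suffix is -ihi, giving *mihzamagihi*.
The final sound of the genitive form *mihzamagihi* is /i/, which is a vowel, so the dative suffix is -e, giving *mihzamagihie*.

mihzamagihie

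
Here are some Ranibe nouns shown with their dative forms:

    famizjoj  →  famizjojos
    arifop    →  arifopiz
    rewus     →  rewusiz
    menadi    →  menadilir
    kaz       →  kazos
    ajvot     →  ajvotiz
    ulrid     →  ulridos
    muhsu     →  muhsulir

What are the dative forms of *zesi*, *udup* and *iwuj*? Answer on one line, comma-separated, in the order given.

The alternation tracks the final sound of the stem — -iz when the stem ends in a voiceless consonant (*arifop*, *rewus*, *ajvot*); -os when the stem ends in a voiced consonant (*famizjoj*, *kaz*, *ulrid*); -lir when the stem ends in a vowel (*menadi*, *muhsu*).
*zesi*: final sound = /i/, a vowel → -lir → *zesilir*.
*udup*: final sound = /p/, a voiceless consonant → -iz → *udupiz*.
*iwuj* — final sound /j/ (a voiced consonant) → -os → *iwujos*.

zesilir, udupiz, iwujos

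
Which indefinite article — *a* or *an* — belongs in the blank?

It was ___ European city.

The indefinite article is chosen by the initial *sound* of the following word, not its spelling.
*European* begins with the sound /jʊ/ (eu pronounced /jʊ/) — a consonant sound.
So the article is *a*: It was a European city.

a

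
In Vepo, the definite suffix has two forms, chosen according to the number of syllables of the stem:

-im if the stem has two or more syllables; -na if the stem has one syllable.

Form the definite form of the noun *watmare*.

With 3 syllables, *watmare* takes -im → *watmareim*.

watmareim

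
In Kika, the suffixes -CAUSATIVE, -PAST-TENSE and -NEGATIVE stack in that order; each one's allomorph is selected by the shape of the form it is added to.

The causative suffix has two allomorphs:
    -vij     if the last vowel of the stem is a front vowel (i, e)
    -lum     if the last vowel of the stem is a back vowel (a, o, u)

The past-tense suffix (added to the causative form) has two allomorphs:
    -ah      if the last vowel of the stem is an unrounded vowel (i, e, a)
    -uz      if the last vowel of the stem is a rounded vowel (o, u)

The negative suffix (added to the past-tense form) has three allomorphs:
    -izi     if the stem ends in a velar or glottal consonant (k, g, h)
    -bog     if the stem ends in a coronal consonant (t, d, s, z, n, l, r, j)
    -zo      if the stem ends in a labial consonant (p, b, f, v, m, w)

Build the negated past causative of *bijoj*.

bijojlumuzbog

The last vowel of *bijoj* is /o/, which is a back vowel, so the causative suffix is -lum, giving *bijojlum*.
The causative form *bijojlum*: last vowel = /u/, a rounded vowel → -uz → *bijojlumuz*.
The past-tense form *bijojlumuz*: final consonant = /z/, coronal → -bog → *bijojlumuzbog*.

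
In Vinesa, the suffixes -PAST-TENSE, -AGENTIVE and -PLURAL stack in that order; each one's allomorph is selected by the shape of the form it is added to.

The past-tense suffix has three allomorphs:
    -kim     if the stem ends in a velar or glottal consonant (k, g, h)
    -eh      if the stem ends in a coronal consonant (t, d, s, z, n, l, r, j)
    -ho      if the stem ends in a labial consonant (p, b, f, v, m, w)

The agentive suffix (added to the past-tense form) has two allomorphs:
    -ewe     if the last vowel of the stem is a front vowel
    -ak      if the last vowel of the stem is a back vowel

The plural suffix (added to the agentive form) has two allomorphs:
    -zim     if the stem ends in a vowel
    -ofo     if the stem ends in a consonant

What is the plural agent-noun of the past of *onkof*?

*onkof*: final consonant = /f/, labial → -ho → *onkofho*.
The past-tense form *onkofho*: last vowel = /o/, a back vowel → -ak → *onkofhoak*.
Since the final sound of the agentive form *onkofhoak* is /k/ (a consonant), it takes -ofo, giving *onkofhoakofo*.

onkofhoakofo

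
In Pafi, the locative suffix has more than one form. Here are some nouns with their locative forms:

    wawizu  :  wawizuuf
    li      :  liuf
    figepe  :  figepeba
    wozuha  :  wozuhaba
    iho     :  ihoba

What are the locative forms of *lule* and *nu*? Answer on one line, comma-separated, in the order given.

luleba, nuuf

The alternation tracks the last vowel of the stem — -uf when the last vowel of the stem is a high vowel (*wawizu*, *li*); -ba when the last vowel of the stem is a non-high vowel (*figepe*, *wozuha*, *iho*).
The last vowel of *lule* is /e/, which is a non-high vowel, so the suffix is -ba, giving *luleba*.
The last vowel of *nu* is /u/, which is a high vowel, so the suffix is -uf, giving *nuuf*.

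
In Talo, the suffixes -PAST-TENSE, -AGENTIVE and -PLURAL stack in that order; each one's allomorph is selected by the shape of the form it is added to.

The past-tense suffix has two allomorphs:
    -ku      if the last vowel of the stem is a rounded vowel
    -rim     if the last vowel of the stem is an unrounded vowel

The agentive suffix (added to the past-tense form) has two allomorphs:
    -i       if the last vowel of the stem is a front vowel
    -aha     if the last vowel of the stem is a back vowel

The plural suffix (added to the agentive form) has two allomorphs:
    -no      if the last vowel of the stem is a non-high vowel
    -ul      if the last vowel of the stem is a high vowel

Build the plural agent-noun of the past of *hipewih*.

The last vowel of *hipewih* is /i/, which is an unrounded vowel, so the past-tense suffix is -rim, giving *hipewihrim*.
Since the last vowel of the past-tense form *hipewihrim* is /i/ (a front vowel), it takes -i, giving *hipewihrimi*.
Since the last vowel of the agentive form *hipewihrimi* is /i/ (a high vowel), it takes -ul, giving *hipewihrimiul*.

hipewihrimiul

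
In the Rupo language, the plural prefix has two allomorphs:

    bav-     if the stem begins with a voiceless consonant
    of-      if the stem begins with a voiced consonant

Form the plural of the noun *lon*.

*lon* — first consonant /l/ (voiced) → of- → *oflon*.

oflon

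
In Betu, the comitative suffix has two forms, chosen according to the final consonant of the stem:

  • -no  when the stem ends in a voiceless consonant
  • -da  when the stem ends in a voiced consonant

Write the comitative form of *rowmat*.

*rowmat*: final consonant = /t/, voiceless → -no → *rowmatno*.

rowmatno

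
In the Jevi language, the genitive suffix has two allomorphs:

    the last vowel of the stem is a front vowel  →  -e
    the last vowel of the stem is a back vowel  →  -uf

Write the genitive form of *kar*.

karuf

Since the last vowel of *kar* is /a/ (a back vowel), it takes -uf, giving *karuf*.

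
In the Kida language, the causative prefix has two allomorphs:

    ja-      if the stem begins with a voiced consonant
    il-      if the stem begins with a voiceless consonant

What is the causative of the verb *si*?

*si* — first consonant /s/ (voiceless) → il- → *ilsi*.

ilsi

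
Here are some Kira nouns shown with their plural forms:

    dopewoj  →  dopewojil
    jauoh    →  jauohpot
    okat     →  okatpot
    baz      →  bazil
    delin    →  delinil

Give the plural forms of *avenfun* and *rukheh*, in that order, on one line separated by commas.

Looking at the final consonant of each stem: -pot when the stem ends in a voiceless consonant (*jauoh*, *okat*); -il when the stem ends in a voiced consonant (*dopewoj*, *baz*, *delin*).
*avenfun* — final consonant /n/ (voiced) → -il → *avenfunil*.
The final consonant of *rukheh* is /h/, which is voiceless, so the suffix is -pot, giving *rukhehpot*.

avenfunil, rukhehpot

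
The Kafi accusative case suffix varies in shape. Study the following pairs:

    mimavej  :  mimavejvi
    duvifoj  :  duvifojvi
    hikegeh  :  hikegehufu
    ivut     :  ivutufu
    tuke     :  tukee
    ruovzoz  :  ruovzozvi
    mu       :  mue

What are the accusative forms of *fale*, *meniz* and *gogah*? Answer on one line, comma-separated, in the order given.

The suffix is conditioned by the final sound: -ufu when the stem ends in a voiceless consonant (*hikegeh*, *ivut*); -vi when the stem ends in a voiced consonant (*mimavej*, *duvifoj*, *ruovzoz*); -e when the stem ends in a vowel (*tuke*, *mu*).
The final sound of *fale* is /e/, which is a vowel, so the suffix is -e, giving *falee*.
*meniz* — final sound /z/ (a voiced consonant) → -vi → *menizvi*.
*gogah*: final sound = /h/, a voiceless consonant → -ufu → *gogahufu*.

falee, menizvi, gogahufu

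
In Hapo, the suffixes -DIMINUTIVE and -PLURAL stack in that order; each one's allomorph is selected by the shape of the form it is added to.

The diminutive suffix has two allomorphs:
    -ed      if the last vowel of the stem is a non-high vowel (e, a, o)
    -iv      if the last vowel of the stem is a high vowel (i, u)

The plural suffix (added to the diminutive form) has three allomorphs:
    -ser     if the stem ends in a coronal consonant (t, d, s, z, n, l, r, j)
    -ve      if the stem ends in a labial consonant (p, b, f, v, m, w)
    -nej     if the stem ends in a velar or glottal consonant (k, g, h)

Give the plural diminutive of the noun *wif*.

wifivve

Since the last vowel of *wif* is /i/ (a high vowel), it takes -iv, giving *wifiv*.
The diminutive form *wifiv*: final consonant = /v/, labial → -ve → *wifivve*.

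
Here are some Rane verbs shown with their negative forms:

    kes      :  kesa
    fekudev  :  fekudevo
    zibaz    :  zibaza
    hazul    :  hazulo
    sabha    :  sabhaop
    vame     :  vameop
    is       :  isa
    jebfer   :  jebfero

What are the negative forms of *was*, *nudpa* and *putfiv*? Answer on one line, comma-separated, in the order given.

wasa, nudpaop, putfivo

The pattern is sibilance of the final sound: -a when the stem ends in a sibilant (*kes*, *zibaz*, *is*); -o when the stem ends in a non-sibilant consonant (*fekudev*, *hazul*, *jebfer*); -op when the stem ends in a vowel (*sabha*, *vame*).
*was*: final sound = /s/, a sibilant → -a → *wasa*.
The final sound of *nudpa* is /a/, which is a vowel, so the suffix is -op, giving *nudpaop*.
*putfiv* — final sound /v/ (a non-sibilant consonant) → -o → *putfivo*.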